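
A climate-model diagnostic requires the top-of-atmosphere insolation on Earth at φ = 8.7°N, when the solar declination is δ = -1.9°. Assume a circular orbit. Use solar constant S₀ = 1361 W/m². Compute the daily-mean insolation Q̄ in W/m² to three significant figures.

Q̄ ≈ 425 W/m²

cos H₀ = −tan(+8.7°) tan(-1.900°) = 0.0051, H₀ = 1.5657 rad.
Bracket: H₀ sin φ sin δ + cos φ cos δ sin H₀ = 1.5657×0.15126×-0.03316 + 0.98849×0.99945×0.99999 = -0.007853 + 0.987936 = 0.980083.
Q̄ = (S₀/π) × [bracket] = (1361/π) × 0.980083 = 424.6 W/m².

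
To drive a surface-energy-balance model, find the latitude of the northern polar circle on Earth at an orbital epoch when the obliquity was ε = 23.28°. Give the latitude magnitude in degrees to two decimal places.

The polar circle is the lowest latitude that experiences at least one full rotation of continuous daylight at the northern-summer solstice; it lies at |φ| = 90° − ε = 90° − 23.28° = 66.72°.

66.72°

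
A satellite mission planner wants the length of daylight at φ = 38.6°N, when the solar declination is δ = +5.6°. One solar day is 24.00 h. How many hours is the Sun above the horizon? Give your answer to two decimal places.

cos H₀ = −tan φ · tan δ = −tan(+38.6°) × tan(+5.600°) = -0.0783, so H₀ = 1.6491 rad = 94.49°.
Daylight = 2H₀/(2π) × 24.00 h = (1.6491/π) × 24.00 = 12.60 h.

12.60 h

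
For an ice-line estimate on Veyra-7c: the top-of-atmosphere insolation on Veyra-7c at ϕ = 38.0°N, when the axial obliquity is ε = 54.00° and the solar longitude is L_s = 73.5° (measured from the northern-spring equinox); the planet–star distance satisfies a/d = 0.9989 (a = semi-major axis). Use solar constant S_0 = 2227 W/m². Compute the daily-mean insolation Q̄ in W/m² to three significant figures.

Q̄ ≈ 1.06e+03 W/m²

Solar declination: sin δ = sin ε · sin L_s = sin 54.00° × sin 73.5° = 0.77570, so δ = +50.869°.
cos h₀ = −tan(+38.0°) tan(+50.869°) = -0.9603, h₀ = 2.8589 rad.
Bracket: h₀ sin ϕ sin δ + cos ϕ cos δ sin h₀ = 2.8589×0.61566×0.77570 + 0.78801×0.63110×0.27897 = 1.365318 + 0.138735 = 1.504053.
Inverse-square distance factor (a/d)² = 0.9989² = 0.997801.
Q̄ = (S_0/π) × 0.997801 × [bracket] = (2227/π) × 0.997801 × 1.504053 = 1064 W/m².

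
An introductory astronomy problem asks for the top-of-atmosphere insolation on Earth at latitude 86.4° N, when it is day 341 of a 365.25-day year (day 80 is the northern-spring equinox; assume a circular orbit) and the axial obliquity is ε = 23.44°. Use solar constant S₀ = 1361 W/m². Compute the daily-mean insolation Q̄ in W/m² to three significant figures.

Q̄ ≈ 0.00 W/m²

Solar longitude: λ_s = 360° × (341 − 80)/365.25 = 257.248°.
sin δ = sin 23.44° × sin 257.248° = -0.38798, so δ = -22.829°.
cos H₀ = −tan(+86.4°) tan(-22.829°) = 6.6908 ≥ 1 ⇒ polar night, H₀ = 0 and Q̄ = 0.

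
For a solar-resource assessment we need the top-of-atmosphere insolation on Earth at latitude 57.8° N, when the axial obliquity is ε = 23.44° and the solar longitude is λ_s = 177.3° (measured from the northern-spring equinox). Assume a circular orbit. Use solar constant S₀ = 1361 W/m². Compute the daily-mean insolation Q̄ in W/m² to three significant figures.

Q̄ ≈ 242 W/m²

Solar declination: sin δ = sin ε · sin λ_s = sin 23.44° × sin 177.3° = 0.01874, so δ = +1.074°.
cos H₀ = −tan(+57.8°) tan(+1.074°) = -0.0298, H₀ = 1.6006 rad.
Bracket: H₀ sin φ sin δ + cos φ cos δ sin H₀ = 1.6006×0.84619×0.01874 + 0.53288×0.99982×0.99956 = 0.025382 + 0.532550 = 0.557932.
Q̄ = (S₀/π) × [bracket] = (1361/π) × 0.557932 = 241.7 W/m².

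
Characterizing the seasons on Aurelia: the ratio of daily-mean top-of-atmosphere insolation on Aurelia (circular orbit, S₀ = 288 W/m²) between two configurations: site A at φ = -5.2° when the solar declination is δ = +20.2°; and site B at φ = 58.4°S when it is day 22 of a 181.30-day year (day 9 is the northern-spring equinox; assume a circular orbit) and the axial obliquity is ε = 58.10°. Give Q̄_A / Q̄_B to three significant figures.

— Configuration A (φ=-5.2°):
cos H₀ = −tan(-5.2°) tan(+20.200°) = 0.0335, H₀ = 1.5373 rad.
Bracket: H₀ sin φ sin δ + cos φ cos δ sin H₀ = 1.5373×-0.09063×0.34530 + 0.99588×0.93849×0.99944 = -0.048109 + 0.934100 = 0.885991.
Q̄ = (S₀/π) × [bracket] = (288/π) × 0.885991 = 81.222 W/m².
— Configuration B (φ=-58.4°):
Solar longitude: λ_s = 360° × (22 − 9)/181.30 = 25.814°.
sin δ = sin 58.10° × sin 25.814° = 0.36968, so δ = +21.696°.
cos H₀ = −tan(-58.4°) tan(+21.696°) = 0.6467, H₀ = 0.8675 rad.
Bracket: H₀ sin φ sin δ + cos φ cos δ sin H₀ = 0.8675×-0.85173×0.36968 + 0.52399×0.92916×0.76273 = -0.273148 + 0.371351 = 0.098203.
Q̄ = (S₀/π) × [bracket] = (288/π) × 0.098203 = 9.0026 W/m².
Ratio Q̄_A / Q̄_B = 81.222 / 9.0026 = 9.022.

Q̄_A / Q̄_B ≈ 9.02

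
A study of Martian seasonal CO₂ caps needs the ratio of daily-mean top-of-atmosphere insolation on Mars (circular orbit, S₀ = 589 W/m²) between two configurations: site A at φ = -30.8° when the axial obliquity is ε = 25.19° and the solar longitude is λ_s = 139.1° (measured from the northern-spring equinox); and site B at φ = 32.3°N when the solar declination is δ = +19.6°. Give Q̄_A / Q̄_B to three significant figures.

— Configuration A (φ=-30.8°):
Solar declination: sin δ = sin ε · sin λ_s = sin 25.19° × sin 139.1° = 0.27867, so δ = +16.181°.
cos H₀ = −tan(-30.8°) tan(+16.181°) = 0.1730, H₀ = 1.3969 rad.
Bracket: H₀ sin φ sin δ + cos φ cos δ sin H₀ = 1.3969×-0.51204×0.27867 + 0.85896×0.96039×0.98493 = -0.199324 + 0.812505 = 0.613181.
Q̄ = (S₀/π) × [bracket] = (589/π) × 0.613181 = 114.96 W/m².
— Configuration B (φ=+32.3°):
cos H₀ = −tan(+32.3°) tan(+19.600°) = -0.2251, H₀ = 1.7978 rad.
Bracket: H₀ sin φ sin δ + cos φ cos δ sin H₀ = 1.7978×0.53435×0.33545 + 0.84526×0.94206×0.97433 = 0.322252 + 0.775845 = 1.098097.
Q̄ = (S₀/π) × [bracket] = (589/π) × 1.098097 = 205.88 W/m².
Ratio Q̄_A / Q̄_B = 114.96 / 205.88 = 0.5584.

Q̄_A / Q̄_B ≈ 0.558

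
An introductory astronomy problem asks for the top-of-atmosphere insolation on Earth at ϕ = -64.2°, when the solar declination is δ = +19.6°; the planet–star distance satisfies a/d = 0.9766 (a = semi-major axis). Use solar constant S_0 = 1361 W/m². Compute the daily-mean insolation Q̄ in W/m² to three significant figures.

cos h₀ = −tan(-64.2°) tan(+19.600°) = 0.7366, h₀ = 0.7428 rad.
Bracket: h₀ sin ϕ sin δ + cos ϕ cos δ sin h₀ = 0.7428×-0.90032×0.33545 + 0.43523×0.94206×0.67633 = -0.224335 + 0.277304 = 0.052969.
Inverse-square distance factor (a/d)² = 0.9766² = 0.953748.
Q̄ = (S_0/π) × 0.953748 × [bracket] = (1361/π) × 0.953748 × 0.052969 = 21.89 W/m².

Q̄ ≈ 21.9 W/m²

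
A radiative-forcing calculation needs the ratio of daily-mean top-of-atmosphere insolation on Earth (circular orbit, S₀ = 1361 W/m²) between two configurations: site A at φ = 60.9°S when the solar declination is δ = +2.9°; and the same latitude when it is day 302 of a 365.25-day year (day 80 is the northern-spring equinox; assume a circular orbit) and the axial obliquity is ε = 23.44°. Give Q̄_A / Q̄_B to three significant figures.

Q̄_A / Q̄_B ≈ 0.484

— Configuration A (φ=-60.9°):
cos H₀ = −tan(-60.9°) tan(+2.900°) = 0.0910, H₀ = 1.4797 rad.
Bracket: H₀ sin φ sin δ + cos φ cos δ sin H₀ = 1.4797×-0.87377×0.05059 + 0.48634×0.99872×0.99585 = -0.065409 + 0.483702 = 0.418293.
Q̄ = (S₀/π) × [bracket] = (1361/π) × 0.418293 = 181.21 W/m².
— Configuration B (φ=-60.9°):
Solar longitude: λ_s = 360° × (302 − 80)/365.25 = 218.809°.
sin δ = sin 23.44° × sin 218.809° = -0.24930, so δ = -14.436°.
cos H₀ = −tan(-60.9°) tan(-14.436°) = -0.4625, H₀ = 2.0516 rad.
Bracket: H₀ sin φ sin δ + cos φ cos δ sin H₀ = 2.0516×-0.87377×-0.24930 + 0.48634×0.96843×0.88661 = 0.446902 + 0.417581 = 0.864483.
Q̄ = (S₀/π) × [bracket] = (1361/π) × 0.864483 = 374.51 W/m².
Ratio Q̄_A / Q̄_B = 181.21 / 374.51 = 0.4839.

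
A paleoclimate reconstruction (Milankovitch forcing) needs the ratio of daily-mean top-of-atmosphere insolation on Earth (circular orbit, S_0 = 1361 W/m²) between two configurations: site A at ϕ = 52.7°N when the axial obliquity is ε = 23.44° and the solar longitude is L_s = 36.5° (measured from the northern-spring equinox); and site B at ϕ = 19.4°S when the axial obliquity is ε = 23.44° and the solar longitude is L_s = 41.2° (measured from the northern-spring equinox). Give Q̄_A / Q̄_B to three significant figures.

Q̄_A / Q̄_B ≈ 1.18

— Configuration A (ϕ=+52.7°):
Solar declination: sin δ = sin ε · sin L_s = sin 23.44° × sin 36.5° = 0.23661, so δ = +13.687°.
cos h₀ = −tan(+52.7°) tan(+13.687°) = -0.3197, h₀ = 1.8962 rad.
Bracket: h₀ sin ϕ sin δ + cos ϕ cos δ sin h₀ = 1.8962×0.79547×0.23661 + 0.60599×0.97160×0.94753 = 0.356895 + 0.557887 = 0.914782.
Q̄ = (S_0/π) × [bracket] = (1361/π) × 0.914782 = 396.30 W/m².
— Configuration B (ϕ=-19.4°):
Solar declination: sin δ = sin ε · sin L_s = sin 23.44° × sin 41.2° = 0.26202, so δ = +15.190°.
cos h₀ = −tan(-19.4°) tan(+15.190°) = 0.0956, h₀ = 1.4750 rad.
Bracket: h₀ sin ϕ sin δ + cos ϕ cos δ sin h₀ = 1.4750×-0.33216×0.26202 + 0.94322×0.96506×0.99542 = -0.128373 + 0.906095 = 0.777722.
Q̄ = (S_0/π) × [bracket] = (1361/π) × 0.777722 = 336.92 W/m².
Ratio Q̄_A / Q̄_B = 396.30 / 336.92 = 1.176.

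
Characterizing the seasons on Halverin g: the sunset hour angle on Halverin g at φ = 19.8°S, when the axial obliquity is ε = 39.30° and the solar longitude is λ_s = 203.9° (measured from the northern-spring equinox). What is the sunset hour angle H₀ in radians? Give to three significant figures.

Solar declination: sin δ = sin ε · sin λ_s = sin 39.30° × sin 203.9° = -0.25661, so δ = -14.869°.
cos H₀ = −tan φ · tan δ = −tan(-19.8°) × tan(-14.869°) = -0.0956, so H₀ = 1.6665 rad = 95.49°.

H₀ = 1.67 rad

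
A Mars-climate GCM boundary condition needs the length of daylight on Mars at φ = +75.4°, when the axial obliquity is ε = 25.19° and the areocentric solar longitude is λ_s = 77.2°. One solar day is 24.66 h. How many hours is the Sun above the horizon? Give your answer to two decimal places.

24.66 h

sin δ = sin 25.19° × sin 77.2° = 0.41504, so δ = +24.522°.
Sunrise equation: cos H₀ = −tan φ · tan δ = -1.7513 ≤ −1, so the Sun never sets (polar day) and H₀ = π.
Daylight = 2H₀/(2π) × 24.66 h = (3.1416/π) × 24.66 = 24.66 h.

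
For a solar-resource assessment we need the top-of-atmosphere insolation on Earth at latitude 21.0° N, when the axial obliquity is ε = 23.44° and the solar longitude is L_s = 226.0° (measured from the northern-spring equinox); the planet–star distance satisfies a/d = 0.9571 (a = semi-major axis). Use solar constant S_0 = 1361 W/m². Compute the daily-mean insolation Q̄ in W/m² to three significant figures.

Q̄ ≈ 293 W/m²

Solar declination: sin δ = sin ε · sin L_s = sin 23.44° × sin 226.0° = -0.28615, so δ = -16.627°.
cos h₀ = −tan(+21.0°) tan(-16.627°) = 0.1146, h₀ = 1.4559 rad.
Bracket: h₀ sin ϕ sin δ + cos ϕ cos δ sin h₀ = 1.4559×0.35837×-0.28615 + 0.93358×0.95819×0.99341 = -0.149299 + 0.888652 = 0.739353.
Inverse-square distance factor (a/d)² = 0.9571² = 0.916040.
Q̄ = (S_0/π) × 0.916040 × [bracket] = (1361/π) × 0.916040 × 0.739353 = 293.4 W/m².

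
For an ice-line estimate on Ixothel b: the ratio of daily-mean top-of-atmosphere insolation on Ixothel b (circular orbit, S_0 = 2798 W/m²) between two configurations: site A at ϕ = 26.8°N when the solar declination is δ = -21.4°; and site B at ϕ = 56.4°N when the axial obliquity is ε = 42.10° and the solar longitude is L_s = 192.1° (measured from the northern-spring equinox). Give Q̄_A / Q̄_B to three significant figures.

— Configuration A (ϕ=+26.8°):
cos h₀ = −tan(+26.8°) tan(-21.400°) = 0.1980, h₀ = 1.3715 rad.
Bracket: h₀ sin ϕ sin δ + cos ϕ cos δ sin h₀ = 1.3715×0.45088×-0.36488 + 0.89259×0.93106×0.98021 = -0.225635 + 0.814608 = 0.588973.
Q̄ = (S_0/π) × [bracket] = (2798/π) × 0.588973 = 524.56 W/m².
— Configuration B (ϕ=+56.4°):
Solar declination: sin δ = sin ε · sin L_s = sin 42.10° × sin 192.1° = -0.14053, so δ = -8.079°.
cos h₀ = −tan(+56.4°) tan(-8.079°) = 0.2136, h₀ = 1.3555 rad.
Bracket: h₀ sin ϕ sin δ + cos ϕ cos δ sin h₀ = 1.3555×0.83292×-0.14053 + 0.55339×0.99008×0.97691 = -0.158662 + 0.535249 = 0.376587.
Q̄ = (S_0/π) × [bracket] = (2798/π) × 0.376587 = 335.40 W/m².
Ratio Q̄_A / Q̄_B = 524.56 / 335.40 = 1.564.

Q̄_A / Q̄_B ≈ 1.56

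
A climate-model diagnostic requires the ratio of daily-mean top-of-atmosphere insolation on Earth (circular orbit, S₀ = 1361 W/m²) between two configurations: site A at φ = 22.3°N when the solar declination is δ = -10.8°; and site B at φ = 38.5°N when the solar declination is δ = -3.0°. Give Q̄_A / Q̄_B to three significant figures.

Q̄_A / Q̄_B ≈ 1.09

— Configuration A (φ=+22.3°):
cos H₀ = −tan(+22.3°) tan(-10.800°) = 0.0782, H₀ = 1.4925 rad.
Bracket: H₀ sin φ sin δ + cos φ cos δ sin H₀ = 1.4925×0.37946×-0.18738 + 0.92521×0.98229×0.99693 = -0.106122 + 0.906034 = 0.799912.
Q̄ = (S₀/π) × [bracket] = (1361/π) × 0.799912 = 346.54 W/m².
— Configuration B (φ=+38.5°):
cos H₀ = −tan(+38.5°) tan(-3.000°) = 0.0417, H₀ = 1.5291 rad.
Bracket: H₀ sin φ sin δ + cos φ cos δ sin H₀ = 1.5291×0.62251×-0.05234 + 0.78261×0.99863×0.99913 = -0.049821 + 0.780858 = 0.731037.
Q̄ = (S₀/π) × [bracket] = (1361/π) × 0.731037 = 316.70 W/m².
Ratio Q̄_A / Q̄_B = 346.54 / 316.70 = 1.094.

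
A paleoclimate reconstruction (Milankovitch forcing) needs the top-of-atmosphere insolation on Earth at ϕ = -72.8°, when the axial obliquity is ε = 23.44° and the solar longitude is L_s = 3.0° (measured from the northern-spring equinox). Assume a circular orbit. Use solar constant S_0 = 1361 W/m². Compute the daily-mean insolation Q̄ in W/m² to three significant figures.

Q̄ ≈ 115 W/m²

Solar declination: sin δ = sin ε · sin L_s = sin 23.44° × sin 3.0° = 0.02082, so δ = +1.193°.
cos h₀ = −tan(-72.8°) tan(+1.193°) = 0.0673, h₀ = 1.5035 rad.
Bracket: h₀ sin ϕ sin δ + cos ϕ cos δ sin h₀ = 1.5035×-0.95528×0.02082 + 0.29571×0.99978×0.99773 = -0.029903 + 0.294974 = 0.265071.
Q̄ = (S_0/π) × [bracket] = (1361/π) × 0.265071 = 114.8 W/m².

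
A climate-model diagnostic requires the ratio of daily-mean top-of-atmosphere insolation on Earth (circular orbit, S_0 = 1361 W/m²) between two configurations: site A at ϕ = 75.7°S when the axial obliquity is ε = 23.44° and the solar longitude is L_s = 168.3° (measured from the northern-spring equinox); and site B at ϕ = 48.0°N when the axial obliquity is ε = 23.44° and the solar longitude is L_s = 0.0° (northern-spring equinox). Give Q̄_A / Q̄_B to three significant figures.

Q̄_A / Q̄_B ≈ 0.203

— Configuration A (ϕ=-75.7°):
Solar declination: sin δ = sin ε · sin L_s = sin 23.44° × sin 168.3° = 0.08067, so δ = +4.627°.
cos h₀ = −tan(-75.7°) tan(+4.627°) = 0.3175, h₀ = 1.2477 rad.
Bracket: h₀ sin ϕ sin δ + cos ϕ cos δ sin h₀ = 1.2477×-0.96902×0.08067 + 0.24700×0.99674×0.94826 = -0.097534 + 0.233457 = 0.135923.
Q̄ = (S_0/π) × [bracket] = (1361/π) × 0.135923 = 58.885 W/m².
— Configuration B (ϕ=+48.0°):
Solar declination: sin δ = sin ε · sin L_s = sin 23.44° × sin 0.0° = 0.00000, so δ = +0.000°.
cos h₀ = −tan(+48.0°) tan(+0.000°) = -0.0000, h₀ = 1.5708 rad.
Bracket: h₀ sin ϕ sin δ + cos ϕ cos δ sin h₀ = 1.5708×0.74314×0.00000 + 0.66913×1.00000×1.00000 = 0.000000 + 0.669130 = 0.669130.
Q̄ = (S_0/π) × [bracket] = (1361/π) × 0.669130 = 289.88 W/m².
Ratio Q̄_A / Q̄_B = 58.885 / 289.88 = 0.2031.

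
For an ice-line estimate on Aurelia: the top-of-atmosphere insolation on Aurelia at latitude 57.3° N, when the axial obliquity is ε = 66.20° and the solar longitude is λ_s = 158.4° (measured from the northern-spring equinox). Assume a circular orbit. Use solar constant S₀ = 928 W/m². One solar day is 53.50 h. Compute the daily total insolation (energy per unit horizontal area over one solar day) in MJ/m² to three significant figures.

58.9 MJ/m²

Solar declination: sin δ = sin ε · sin λ_s = sin 66.20° × sin 158.4° = 0.33682, so δ = +19.683°.
cos H₀ = −tan(+57.3°) tan(+19.683°) = -0.5572, H₀ = 2.1618 rad.
Bracket: H₀ sin φ sin δ + cos φ cos δ sin H₀ = 2.1618×0.84151×0.33682 + 0.54024×0.94157×0.83037 = 0.612735 + 0.422387 = 1.035122.
Q̄ = (S₀/π) × [bracket] = (928/π) × 1.035122 = 305.77 W/m².
Daily total = Q̄ × 53.50 h × 3600 s/h = 305.77 × 53.50 × 3600 / 10⁶ = 58.89 MJ/m².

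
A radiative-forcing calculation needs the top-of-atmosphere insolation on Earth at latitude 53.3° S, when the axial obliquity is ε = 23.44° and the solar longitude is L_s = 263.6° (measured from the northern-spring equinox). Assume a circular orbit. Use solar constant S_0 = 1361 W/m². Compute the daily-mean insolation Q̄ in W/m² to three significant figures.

Q̄ ≈ 494 W/m²

Solar declination: sin δ = sin ε · sin L_s = sin 23.44° × sin 263.6° = -0.39531, so δ = -23.285°.
cos h₀ = −tan(-53.3°) tan(-23.285°) = -0.5774, h₀ = 2.1863 rad.
Bracket: h₀ sin ϕ sin δ + cos ϕ cos δ sin h₀ = 2.1863×-0.80178×-0.39531 + 0.59763×0.91855×0.81648 = 0.692951 + 0.448209 = 1.141160.
Q̄ = (S_0/π) × [bracket] = (1361/π) × 1.141160 = 494.4 W/m².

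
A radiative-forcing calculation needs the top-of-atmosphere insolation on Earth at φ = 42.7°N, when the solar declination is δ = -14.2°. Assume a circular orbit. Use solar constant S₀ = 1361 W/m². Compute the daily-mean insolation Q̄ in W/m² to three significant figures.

Q̄ ≈ 204 W/m²

cos H₀ = −tan(+42.7°) tan(-14.200°) = 0.2335, H₀ = 1.3351 rad.
Bracket: H₀ sin φ sin δ + cos φ cos δ sin H₀ = 1.3351×0.67816×-0.24531 + 0.73491×0.96945×0.97236 = -0.222106 + 0.692766 = 0.470660.
Q̄ = (S₀/π) × [bracket] = (1361/π) × 0.470660 = 203.9 W/m².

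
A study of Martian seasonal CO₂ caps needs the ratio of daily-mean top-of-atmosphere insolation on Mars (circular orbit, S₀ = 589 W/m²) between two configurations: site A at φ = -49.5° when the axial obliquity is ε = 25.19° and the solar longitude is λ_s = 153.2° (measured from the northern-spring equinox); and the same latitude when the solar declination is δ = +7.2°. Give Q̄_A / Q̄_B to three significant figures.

— Configuration A (φ=-49.5°):
Solar declination: sin δ = sin ε · sin λ_s = sin 25.19° × sin 153.2° = 0.19190, so δ = +11.064°.
cos H₀ = −tan(-49.5°) tan(+11.064°) = 0.2289, H₀ = 1.3398 rad.
Bracket: H₀ sin φ sin δ + cos φ cos δ sin H₀ = 1.3398×-0.76041×0.19190 + 0.64945×0.98141×0.97344 = -0.195507 + 0.620448 = 0.424941.
Q̄ = (S₀/π) × [bracket] = (589/π) × 0.424941 = 79.670 W/m².
— Configuration B (φ=-49.5°):
cos H₀ = −tan(-49.5°) tan(+7.200°) = 0.1479, H₀ = 1.4223 rad.
Bracket: H₀ sin φ sin δ + cos φ cos δ sin H₀ = 1.4223×-0.76041×0.12533 + 0.64945×0.99211×0.98900 = -0.135548 + 0.637238 = 0.501690.
Q̄ = (S₀/π) × [bracket] = (589/π) × 0.501690 = 94.059 W/m².
Ratio Q̄_A / Q̄_B = 79.670 / 94.059 = 0.8470.

Q̄_A / Q̄_B ≈ 0.847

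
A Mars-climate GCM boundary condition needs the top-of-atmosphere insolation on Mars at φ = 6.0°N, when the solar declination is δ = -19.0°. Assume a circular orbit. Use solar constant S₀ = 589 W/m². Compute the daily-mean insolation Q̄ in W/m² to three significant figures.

Q̄ ≈ 166 W/m²

cos H₀ = −tan(+6.0°) tan(-19.000°) = 0.0362, H₀ = 1.5346 rad.
Bracket: H₀ sin φ sin δ + cos φ cos δ sin H₀ = 1.5346×0.10453×-0.32557 + 0.99452×0.94552×0.99934 = -0.052225 + 0.939718 = 0.887493.
Q̄ = (S₀/π) × [bracket] = (589/π) × 0.887493 = 166.4 W/m².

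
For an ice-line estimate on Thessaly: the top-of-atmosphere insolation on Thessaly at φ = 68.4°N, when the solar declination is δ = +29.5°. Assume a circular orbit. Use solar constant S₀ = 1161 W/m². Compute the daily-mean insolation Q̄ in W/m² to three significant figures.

cos H₀ = −tan(+68.4°) tan(+29.500°) = -1.4290 ≤ −1 ⇒ polar day, H₀ = π.
Bracket: H₀ sin φ sin δ + cos φ cos δ sin H₀ = 3.1416×0.92978×0.49242 + 0.36812×0.87036×0.00000 = 1.438357 + 0.000000 = 1.438357.
Q̄ = (S₀/π) × [bracket] = (1161/π) × 1.438357 = 531.6 W/m².

Q̄ ≈ 532 W/m²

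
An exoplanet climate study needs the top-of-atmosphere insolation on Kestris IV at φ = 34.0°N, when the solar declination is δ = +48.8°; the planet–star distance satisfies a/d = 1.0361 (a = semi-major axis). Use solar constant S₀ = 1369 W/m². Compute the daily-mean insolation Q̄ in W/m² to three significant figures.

Q̄ ≈ 645 W/m²

cos H₀ = −tan(+34.0°) tan(+48.800°) = -0.7705, H₀ = 2.4504 rad.
Bracket: H₀ sin φ sin δ + cos φ cos δ sin H₀ = 2.4504×0.55919×0.75241 + 0.82904×0.65869×0.63746 = 1.030982 + 0.348104 = 1.379086.
Inverse-square distance factor (a/d)² = 1.0361² = 1.073503.
Q̄ = (S₀/π) × 1.073503 × [bracket] = (1369/π) × 1.073503 × 1.379086 = 645.1 W/m².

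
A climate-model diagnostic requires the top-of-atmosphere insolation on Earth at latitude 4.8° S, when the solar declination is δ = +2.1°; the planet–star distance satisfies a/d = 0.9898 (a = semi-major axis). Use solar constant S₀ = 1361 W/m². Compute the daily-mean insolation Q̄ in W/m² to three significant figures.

Q̄ ≈ 421 W/m²

cos H₀ = −tan(-4.8°) tan(+2.100°) = 0.0031, H₀ = 1.5677 rad.
Bracket: H₀ sin φ sin δ + cos φ cos δ sin H₀ = 1.5677×-0.08368×0.03664 + 0.99649×0.99933×1.00000 = -0.004807 + 0.995822 = 0.991015.
Inverse-square distance factor (a/d)² = 0.9898² = 0.979704.
Q̄ = (S₀/π) × 0.979704 × [bracket] = (1361/π) × 0.979704 × 0.991015 = 420.6 W/m².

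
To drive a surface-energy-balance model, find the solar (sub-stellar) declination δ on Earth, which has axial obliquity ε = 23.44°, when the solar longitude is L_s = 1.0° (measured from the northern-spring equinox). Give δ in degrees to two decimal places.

sin δ = sin ε · sin L_s = sin 23.44° × sin 1.0° = 0.006942.
δ = arcsin(0.006942) = +0.40°.

δ = +0.40°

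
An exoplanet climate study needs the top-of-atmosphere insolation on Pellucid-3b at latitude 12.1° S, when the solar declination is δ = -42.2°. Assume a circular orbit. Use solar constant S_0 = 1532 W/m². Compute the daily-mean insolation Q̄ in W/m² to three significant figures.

Q̄ ≈ 468 W/m²

cos h₀ = −tan(-12.1°) tan(-42.200°) = -0.1944, h₀ = 1.7664 rad.
Bracket: h₀ sin ϕ sin δ + cos ϕ cos δ sin h₀ = 1.7664×-0.20962×-0.67172 + 0.97778×0.74080×0.98092 = 0.248720 + 0.710519 = 0.959239.
Q̄ = (S_0/π) × [bracket] = (1532/π) × 0.959239 = 467.8 W/m².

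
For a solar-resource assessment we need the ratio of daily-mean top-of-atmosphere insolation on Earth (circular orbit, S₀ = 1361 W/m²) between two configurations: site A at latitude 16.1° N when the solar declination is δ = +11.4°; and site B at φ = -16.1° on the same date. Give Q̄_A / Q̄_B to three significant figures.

— Configuration A (φ=+16.1°):
cos H₀ = −tan(+16.1°) tan(+11.400°) = -0.0582, H₀ = 1.6290 rad.
Bracket: H₀ sin φ sin δ + cos φ cos δ sin H₀ = 1.6290×0.27731×0.19766 + 0.96078×0.98027×0.99830 = 0.089291 + 0.940223 = 1.029514.
Q̄ = (S₀/π) × [bracket] = (1361/π) × 1.029514 = 446.01 W/m².
— Configuration B (φ=-16.1°):
cos H₀ = −tan(-16.1°) tan(+11.400°) = 0.0582, H₀ = 1.5126 rad.
Bracket: H₀ sin φ sin δ + cos φ cos δ sin H₀ = 1.5126×-0.27731×0.19766 + 0.96078×0.98027×0.99830 = -0.082910 + 0.940223 = 0.857313.
Q̄ = (S₀/π) × [bracket] = (1361/π) × 0.857313 = 371.40 W/m².
Ratio Q̄_A / Q̄_B = 446.01 / 371.40 = 1.201.

Q̄_A / Q̄_B ≈ 1.20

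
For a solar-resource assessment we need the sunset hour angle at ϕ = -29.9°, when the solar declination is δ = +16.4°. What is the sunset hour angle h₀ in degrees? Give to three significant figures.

h₀ = 80.3°

cos h₀ = −tan ϕ · tan δ = −tan(-29.9°) × tan(+16.400°) = 0.1692, so h₀ = 1.4007 rad = 80.26°.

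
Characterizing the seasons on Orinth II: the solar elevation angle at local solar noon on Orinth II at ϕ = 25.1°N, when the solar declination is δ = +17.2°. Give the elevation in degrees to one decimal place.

82.1°

At local noon the hour angle is zero, so the zenith angle equals |ϕ − δ| = |+25.1° − (+17.200°)| = 7.900°.
Elevation = 90° − 7.900° = 82.1°.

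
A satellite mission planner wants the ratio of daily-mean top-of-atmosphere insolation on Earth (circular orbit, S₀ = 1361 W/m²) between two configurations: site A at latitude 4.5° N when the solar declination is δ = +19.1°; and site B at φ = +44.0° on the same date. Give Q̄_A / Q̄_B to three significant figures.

Q̄_A / Q̄_B ≈ 0.914

— Configuration A (φ=+4.5°):
cos H₀ = −tan(+4.5°) tan(+19.100°) = -0.0273, H₀ = 1.5981 rad.
Bracket: H₀ sin φ sin δ + cos φ cos δ sin H₀ = 1.5981×0.07846×0.32722 + 0.99692×0.94495×0.99963 = 0.041029 + 0.941691 = 0.982720.
Q̄ = (S₀/π) × [bracket] = (1361/π) × 0.982720 = 425.73 W/m².
— Configuration B (φ=+44.0°):
cos H₀ = −tan(+44.0°) tan(+19.100°) = -0.3344, H₀ = 1.9118 rad.
Bracket: H₀ sin φ sin δ + cos φ cos δ sin H₀ = 1.9118×0.69466×0.32722 + 0.71934×0.94495×0.94243 = 0.434565 + 0.640608 = 1.075173.
Q̄ = (S₀/π) × [bracket] = (1361/π) × 1.075173 = 465.79 W/m².
Ratio Q̄_A / Q̄_B = 425.73 / 465.79 = 0.9140.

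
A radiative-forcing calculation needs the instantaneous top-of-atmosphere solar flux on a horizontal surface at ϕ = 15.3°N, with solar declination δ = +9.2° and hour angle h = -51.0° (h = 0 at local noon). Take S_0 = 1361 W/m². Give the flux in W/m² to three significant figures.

cos θ_z = sin ϕ sin δ + cos ϕ cos δ cos h = 0.042188 + 0.599207 = 0.641395.
Flux = S_0 · cos θ_z = 1361 × 0.641395 = 872.9 W/m².

873 W/m²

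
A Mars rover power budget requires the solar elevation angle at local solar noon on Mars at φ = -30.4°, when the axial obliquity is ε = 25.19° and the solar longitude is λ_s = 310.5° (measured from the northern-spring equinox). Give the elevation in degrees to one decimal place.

Solar declination: sin δ = sin ε · sin λ_s = sin 25.19° × sin 310.5° = -0.32365, so δ = -18.884°.
At local noon the hour angle is zero, so the zenith angle equals |φ − δ| = |-30.4° − (-18.884°)| = 11.516°.
Elevation = 90° − 11.516° = 78.5°.

78.5°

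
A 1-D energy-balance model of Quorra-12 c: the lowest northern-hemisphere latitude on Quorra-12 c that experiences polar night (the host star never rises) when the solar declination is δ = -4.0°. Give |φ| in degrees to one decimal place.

Polar night requires cos H₀ = −tan φ tan δ ≥ 1, i.e. tan φ tan δ ≤ −1.
The boundary is |tan φ| · |tan δ| = 1, so |φ| = 90° − |δ| = 90° − 4.0° = 86.0° in the northern hemisphere.

|φ| = 86.0°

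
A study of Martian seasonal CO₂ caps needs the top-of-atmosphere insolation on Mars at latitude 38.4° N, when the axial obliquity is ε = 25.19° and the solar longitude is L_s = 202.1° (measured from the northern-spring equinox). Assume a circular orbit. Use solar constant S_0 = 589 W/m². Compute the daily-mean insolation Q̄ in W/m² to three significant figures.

Q̄ ≈ 117 W/m²

Solar declination: sin δ = sin ε · sin L_s = sin 25.19° × sin 202.1° = -0.16013, so δ = -9.214°.
cos h₀ = −tan(+38.4°) tan(-9.214°) = 0.1286, h₀ = 1.4419 rad.
Bracket: h₀ sin ϕ sin δ + cos ϕ cos δ sin h₀ = 1.4419×0.62115×-0.16013 + 0.78369×0.98710×0.99170 = -0.143418 + 0.767160 = 0.623742.
Q̄ = (S_0/π) × [bracket] = (589/π) × 0.623742 = 116.9 W/m².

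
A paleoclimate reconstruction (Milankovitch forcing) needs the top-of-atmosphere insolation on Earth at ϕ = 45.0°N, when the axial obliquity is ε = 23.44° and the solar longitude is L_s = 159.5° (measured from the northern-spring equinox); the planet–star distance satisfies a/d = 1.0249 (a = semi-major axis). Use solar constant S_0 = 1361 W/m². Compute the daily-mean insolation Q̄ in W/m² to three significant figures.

Q̄ ≈ 392 W/m²

Solar declination: sin δ = sin ε · sin L_s = sin 23.44° × sin 159.5° = 0.13931, so δ = +8.008°.
cos h₀ = −tan(+45.0°) tan(+8.008°) = -0.1407, h₀ = 1.7119 rad.
Bracket: h₀ sin ϕ sin δ + cos ϕ cos δ sin h₀ = 1.7119×0.70711×0.13931 + 0.70711×0.99025×0.99006 = 0.168635 + 0.693256 = 0.861891.
Inverse-square distance factor (a/d)² = 1.0249² = 1.050420.
Q̄ = (S_0/π) × 1.050420 × [bracket] = (1361/π) × 1.050420 × 0.861891 = 392.2 W/m².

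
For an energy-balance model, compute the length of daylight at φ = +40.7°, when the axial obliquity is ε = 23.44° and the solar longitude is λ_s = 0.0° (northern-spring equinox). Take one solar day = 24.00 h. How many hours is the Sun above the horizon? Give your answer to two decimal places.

Solar declination: sin δ = sin ε · sin λ_s = sin 23.44° × sin 0.0° = 0.00000, so δ = +0.000°.
cos H₀ = −tan φ · tan δ = −tan(+40.7°) × tan(+0.000°) = -0.0000, so H₀ = 1.5708 rad = 90.00°.
Daylight = 2H₀/(2π) × 24.00 h = (1.5708/π) × 24.00 = 12.00 h.

12.00 h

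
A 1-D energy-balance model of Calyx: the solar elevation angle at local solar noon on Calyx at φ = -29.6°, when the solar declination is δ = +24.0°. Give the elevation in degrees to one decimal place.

36.4°

At local noon the hour angle is zero, so the zenith angle equals |φ − δ| = |-29.6° − (+24.000°)| = 53.600°.
Elevation = 90° − 53.600° = 36.4°.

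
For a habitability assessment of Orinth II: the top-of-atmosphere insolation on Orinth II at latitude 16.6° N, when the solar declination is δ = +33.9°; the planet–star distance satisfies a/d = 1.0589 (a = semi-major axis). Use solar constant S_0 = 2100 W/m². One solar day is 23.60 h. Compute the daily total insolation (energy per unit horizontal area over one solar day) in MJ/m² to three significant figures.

67.6 MJ/m²

cos h₀ = −tan(+16.6°) tan(+33.900°) = -0.2003, h₀ = 1.7725 rad.
Bracket: h₀ sin ϕ sin δ + cos ϕ cos δ sin h₀ = 1.7725×0.28569×0.55775 + 0.95832×0.83001×0.97973 = 0.282437 + 0.779292 = 1.061729.
Inverse-square distance factor (a/d)² = 1.0589² = 1.121269.
Q̄ = (S_0/π) × 1.121269 × [bracket] = (2100/π) × 1.121269 × 1.061729 = 795.78 W/m².
Daily total = Q̄ × 23.60 h × 3600 s/h = 795.78 × 23.60 × 3600 / 10⁶ = 67.61 MJ/m².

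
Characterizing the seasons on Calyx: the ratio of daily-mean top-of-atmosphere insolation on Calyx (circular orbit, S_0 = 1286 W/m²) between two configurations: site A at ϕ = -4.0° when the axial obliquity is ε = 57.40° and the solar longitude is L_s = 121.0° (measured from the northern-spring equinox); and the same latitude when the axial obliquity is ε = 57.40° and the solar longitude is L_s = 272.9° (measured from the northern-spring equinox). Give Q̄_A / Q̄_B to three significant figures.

— Configuration A (ϕ=-4.0°):
Solar declination: sin δ = sin ε · sin L_s = sin 57.40° × sin 121.0° = 0.72212, so δ = +46.230°.
cos h₀ = −tan(-4.0°) tan(+46.230°) = 0.0730, h₀ = 1.4977 rad.
Bracket: h₀ sin ϕ sin δ + cos ϕ cos δ sin h₀ = 1.4977×-0.06976×0.72212 + 0.99756×0.69177×0.99733 = -0.075447 + 0.688240 = 0.612793.
Q̄ = (S_0/π) × [bracket] = (1286/π) × 0.612793 = 250.84 W/m².
— Configuration B (ϕ=-4.0°):
Solar declination: sin δ = sin ε · sin L_s = sin 57.40° × sin 272.9° = -0.84137, so δ = -57.285°.
cos h₀ = −tan(-4.0°) tan(-57.285°) = -0.1089, h₀ = 1.6799 rad.
Bracket: h₀ sin ϕ sin δ + cos ϕ cos δ sin h₀ = 1.6799×-0.06976×-0.84137 + 0.99756×0.54045×0.99406 = 0.098600 + 0.535929 = 0.634529.
Q̄ = (S_0/π) × [bracket] = (1286/π) × 0.634529 = 259.74 W/m².
Ratio Q̄_A / Q̄_B = 250.84 / 259.74 = 0.9657.

Q̄_A / Q̄_B ≈ 0.966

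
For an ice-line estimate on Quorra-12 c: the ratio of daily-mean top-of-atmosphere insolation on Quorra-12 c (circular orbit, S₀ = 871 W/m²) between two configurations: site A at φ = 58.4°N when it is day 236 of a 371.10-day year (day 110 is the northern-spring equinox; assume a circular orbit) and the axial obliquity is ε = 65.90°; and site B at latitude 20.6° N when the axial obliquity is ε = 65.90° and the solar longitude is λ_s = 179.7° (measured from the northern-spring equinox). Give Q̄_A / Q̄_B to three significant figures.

— Configuration A (φ=+58.4°):
Solar longitude: λ_s = 360° × (236 − 110)/371.10 = 122.231°.
sin δ = sin 65.90° × sin 122.231° = 0.77217, so δ = +50.549°.
cos H₀ = −tan(+58.4°) tan(+50.549°) = -1.9753 ≤ −1 ⇒ polar day, H₀ = π.
Bracket: H₀ sin φ sin δ + cos φ cos δ sin H₀ = 3.1416×0.85173×0.77217 + 0.52399×0.63542×0.00000 = 2.066169 + 0.000000 = 2.066169.
Q̄ = (S₀/π) × [bracket] = (871/π) × 2.066169 = 572.84 W/m².
— Configuration B (φ=+20.6°):
Solar declination: sin δ = sin ε · sin λ_s = sin 65.90° × sin 179.7° = 0.00478, so δ = +0.274°.
cos H₀ = −tan(+20.6°) tan(+0.274°) = -0.0018, H₀ = 1.5726 rad.
Bracket: H₀ sin φ sin δ + cos φ cos δ sin H₀ = 1.5726×0.35184×0.00478 + 0.93606×0.99999×1.00000 = 0.002645 + 0.936051 = 0.938696.
Q̄ = (S₀/π) × [bracket] = (871/π) × 0.938696 = 260.25 W/m².
Ratio Q̄_A / Q̄_B = 572.84 / 260.25 = 2.201.

Q̄_A / Q̄_B ≈ 2.20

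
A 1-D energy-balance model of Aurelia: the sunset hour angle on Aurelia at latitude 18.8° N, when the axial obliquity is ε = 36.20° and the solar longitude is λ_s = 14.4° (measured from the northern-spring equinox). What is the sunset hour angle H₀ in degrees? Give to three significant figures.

Solar declination: sin δ = sin ε · sin λ_s = sin 36.20° × sin 14.4° = 0.14688, so δ = +8.446°.
cos H₀ = −tan φ · tan δ = −tan(+18.8°) × tan(+8.446°) = -0.0505, so H₀ = 1.6214 rad = 92.90°.

H₀ = 92.9°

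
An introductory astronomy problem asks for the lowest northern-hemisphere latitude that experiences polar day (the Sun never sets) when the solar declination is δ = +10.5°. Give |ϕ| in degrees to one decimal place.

|ϕ| = 79.5°

Polar day requires cos h₀ = −tan ϕ tan δ ≤ −1, i.e. tan ϕ tan δ ≥ 1.
The boundary is |tan ϕ| · |tan δ| = 1, so |ϕ| = 90° − |δ| = 90° − 10.5° = 79.5° in the northern hemisphere.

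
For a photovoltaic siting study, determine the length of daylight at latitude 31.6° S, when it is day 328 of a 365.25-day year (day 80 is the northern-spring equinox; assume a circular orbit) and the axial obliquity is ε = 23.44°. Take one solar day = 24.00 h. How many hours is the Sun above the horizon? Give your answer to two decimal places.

13.82 h

Solar longitude: L_s = 360° × (328 − 80)/365.25 = 244.435°.
sin δ = sin 23.44° × sin 244.435° = -0.35884, so δ = -21.029°.
cos h₀ = −tan ϕ · tan δ = −tan(-31.6°) × tan(-21.029°) = -0.2365, so h₀ = 1.8096 rad = 103.68°.
Daylight = 2h₀/(2π) × 24.00 h = (1.8096/π) × 24.00 = 13.82 h.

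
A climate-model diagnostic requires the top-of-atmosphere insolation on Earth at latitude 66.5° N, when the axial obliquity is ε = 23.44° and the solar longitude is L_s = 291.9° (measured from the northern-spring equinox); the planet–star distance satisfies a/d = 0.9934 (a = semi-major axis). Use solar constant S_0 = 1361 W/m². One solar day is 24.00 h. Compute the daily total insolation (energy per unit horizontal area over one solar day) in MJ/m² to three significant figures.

Solar declination: sin δ = sin ε · sin L_s = sin 23.44° × sin 291.9° = -0.36908, so δ = -21.659°.
cos h₀ = −tan(+66.5°) tan(-21.659°) = 0.9133, h₀ = 0.4194 rad.
Bracket: h₀ sin ϕ sin δ + cos ϕ cos δ sin h₀ = 0.4194×0.91706×-0.36908 + 0.39875×0.92940×0.40725 = -0.141954 + 0.150926 = 0.008972.
Inverse-square distance factor (a/d)² = 0.9934² = 0.986844.
Q̄ = (S_0/π) × 0.986844 × [bracket] = (1361/π) × 0.986844 × 0.008972 = 3.8357 W/m².
Daily total = Q̄ × 24.00 h × 3600 s/h = 3.8357 × 24.00 × 3600 / 10⁶ = 0.3314 MJ/m².

0.331 MJ/m²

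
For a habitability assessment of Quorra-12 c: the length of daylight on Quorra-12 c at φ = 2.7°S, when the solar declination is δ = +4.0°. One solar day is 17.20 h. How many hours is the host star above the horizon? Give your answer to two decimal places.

8.58 h

cos H₀ = −tan φ · tan δ = −tan(-2.7°) × tan(+4.000°) = 0.0033, so H₀ = 1.5675 rad = 89.81°.
Daylight = 2H₀/(2π) × 17.20 h = (1.5675/π) × 17.20 = 8.58 h.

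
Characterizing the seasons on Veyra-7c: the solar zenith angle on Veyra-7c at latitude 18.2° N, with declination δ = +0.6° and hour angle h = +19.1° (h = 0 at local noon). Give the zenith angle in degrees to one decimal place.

θ_z = 25.7°

cos θ_z = sin ϕ sin δ + cos ϕ cos δ cos h = 0.003271 + 0.897626 = 0.900897.
θ_z = arccos(0.900897) = 25.7°.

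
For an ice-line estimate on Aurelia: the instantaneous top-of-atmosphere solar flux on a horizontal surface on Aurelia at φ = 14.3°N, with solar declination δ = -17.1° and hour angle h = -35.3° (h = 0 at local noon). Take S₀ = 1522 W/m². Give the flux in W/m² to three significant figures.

cos θ_z = sin φ sin δ + cos φ cos δ cos h = -0.072628 + 0.755889 = 0.683261.
Flux = S₀ · cos θ_z = 1522 × 0.683261 = 1040 W/m².

1.04e+03 W/m²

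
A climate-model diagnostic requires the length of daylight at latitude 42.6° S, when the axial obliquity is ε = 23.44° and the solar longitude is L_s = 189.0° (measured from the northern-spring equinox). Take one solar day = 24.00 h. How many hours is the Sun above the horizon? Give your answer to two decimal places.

Solar declination: sin δ = sin ε · sin L_s = sin 23.44° × sin 189.0° = -0.06223, so δ = -3.568°.
cos h₀ = −tan ϕ · tan δ = −tan(-42.6°) × tan(-3.568°) = -0.0573, so h₀ = 1.6282 rad = 93.29°.
Daylight = 2h₀/(2π) × 24.00 h = (1.6282/π) × 24.00 = 12.44 h.

12.44 h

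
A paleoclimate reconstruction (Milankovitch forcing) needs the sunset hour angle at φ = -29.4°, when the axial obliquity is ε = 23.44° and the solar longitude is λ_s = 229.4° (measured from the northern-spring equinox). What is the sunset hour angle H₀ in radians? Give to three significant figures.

H₀ = 1.75 rad

Solar declination: sin δ = sin ε · sin λ_s = sin 23.44° × sin 229.4° = -0.30203, so δ = -17.580°.
cos H₀ = −tan φ · tan δ = −tan(-29.4°) × tan(-17.580°) = -0.1785, so H₀ = 1.7503 rad = 100.28°.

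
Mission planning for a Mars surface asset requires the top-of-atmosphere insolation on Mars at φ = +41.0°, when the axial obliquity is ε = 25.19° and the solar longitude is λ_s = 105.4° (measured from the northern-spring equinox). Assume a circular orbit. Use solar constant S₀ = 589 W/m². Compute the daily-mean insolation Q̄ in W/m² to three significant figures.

Q̄ ≈ 218 W/m²

Solar declination: sin δ = sin ε · sin λ_s = sin 25.19° × sin 105.4° = 0.41034, so δ = +24.226°.
cos H₀ = −tan(+41.0°) tan(+24.226°) = -0.3912, H₀ = 1.9727 rad.
Bracket: H₀ sin φ sin δ + cos φ cos δ sin H₀ = 1.9727×0.65606×0.41034 + 0.75471×0.91193×0.92033 = 0.531066 + 0.633410 = 1.164476.
Q̄ = (S₀/π) × [bracket] = (589/π) × 1.164476 = 218.3 W/m².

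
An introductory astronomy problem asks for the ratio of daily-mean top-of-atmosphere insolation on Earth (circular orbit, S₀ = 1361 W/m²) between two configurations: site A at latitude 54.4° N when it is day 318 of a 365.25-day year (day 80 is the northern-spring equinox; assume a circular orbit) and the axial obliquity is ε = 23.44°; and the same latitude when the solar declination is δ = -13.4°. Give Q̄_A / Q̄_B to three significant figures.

— Configuration A (φ=+54.4°):
Solar longitude: λ_s = 360° × (318 − 80)/365.25 = 234.579°.
sin δ = sin 23.44° × sin 234.579° = -0.32416, so δ = -18.915°.
cos H₀ = −tan(+54.4°) tan(-18.915°) = 0.4786, H₀ = 1.0717 rad.
Bracket: H₀ sin φ sin δ + cos φ cos δ sin H₀ = 1.0717×0.81310×-0.32416 + 0.58212×0.94600×0.87801 = -0.282473 + 0.483507 = 0.201034.
Q̄ = (S₀/π) × [bracket] = (1361/π) × 0.201034 = 87.092 W/m².
— Configuration B (φ=+54.4°):
cos H₀ = −tan(+54.4°) tan(-13.400°) = 0.3328, H₀ = 1.2316 rad.
Bracket: H₀ sin φ sin δ + cos φ cos δ sin H₀ = 1.2316×0.81310×-0.23175 + 0.58212×0.97278×0.94301 = -0.232078 + 0.534003 = 0.301925.
Q̄ = (S₀/π) × [bracket] = (1361/π) × 0.301925 = 130.80 W/m².
Ratio Q̄_A / Q̄_B = 87.092 / 130.80 = 0.6658.

Q̄_A / Q̄_B ≈ 0.666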